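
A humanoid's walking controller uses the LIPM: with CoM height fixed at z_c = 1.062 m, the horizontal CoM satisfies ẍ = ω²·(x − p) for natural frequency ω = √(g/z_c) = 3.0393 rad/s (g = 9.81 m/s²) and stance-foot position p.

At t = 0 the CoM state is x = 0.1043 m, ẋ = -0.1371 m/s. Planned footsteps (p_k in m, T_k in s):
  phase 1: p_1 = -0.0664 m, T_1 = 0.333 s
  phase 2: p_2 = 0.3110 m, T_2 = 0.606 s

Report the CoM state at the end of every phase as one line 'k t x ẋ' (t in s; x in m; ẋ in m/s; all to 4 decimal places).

1 0.3330 0.1456 0.4059
2 0.9390 0.1868 -0.2334

phase 1: p=-0.0664, T=0.333, ωT=1.012087, cosh=1.557398, sinh=1.193939; start (x,ẋ)=(0.104300, -0.137100) → end (x,ẋ)=(0.145590, 0.405906)
phase 2: p=0.3110, T=0.606, ωT=1.841816, cosh=3.233256, sinh=3.074726; start (x,ẋ)=(0.145590, 0.405906) → end (x,ẋ)=(0.186826, -0.233357)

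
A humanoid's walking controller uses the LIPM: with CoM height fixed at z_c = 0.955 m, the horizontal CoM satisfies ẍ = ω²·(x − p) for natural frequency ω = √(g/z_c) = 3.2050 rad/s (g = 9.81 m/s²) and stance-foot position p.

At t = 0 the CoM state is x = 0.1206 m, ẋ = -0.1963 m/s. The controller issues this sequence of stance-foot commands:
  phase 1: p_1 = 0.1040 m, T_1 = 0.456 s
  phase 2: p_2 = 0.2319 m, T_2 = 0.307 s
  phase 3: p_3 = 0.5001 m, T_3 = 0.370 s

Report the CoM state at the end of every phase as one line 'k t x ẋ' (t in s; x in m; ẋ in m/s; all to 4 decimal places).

1 0.4560 0.0168 -0.3375
2 0.7630 -0.2172 -1.3078
3 1.1330 -1.3890 -5.7519

phase 1: p=0.1040, T=0.456, ωT=1.461480, cosh=2.272115, sinh=2.040222; start (x,ẋ)=(0.120600, -0.196300) → end (x,ẋ)=(0.016757, -0.337470)
phase 2: p=0.2319, T=0.307, ωT=0.983935, cosh=1.524399, sinh=1.150562; start (x,ẋ)=(0.016757, -0.337470) → end (x,ẋ)=(-0.217211, -1.307789)
phase 3: p=0.5001, T=0.370, ωT=1.185850, cosh=1.789477, sinh=1.483991; start (x,ẋ)=(-0.217211, -1.307789) → end (x,ẋ)=(-1.389050, -5.751928)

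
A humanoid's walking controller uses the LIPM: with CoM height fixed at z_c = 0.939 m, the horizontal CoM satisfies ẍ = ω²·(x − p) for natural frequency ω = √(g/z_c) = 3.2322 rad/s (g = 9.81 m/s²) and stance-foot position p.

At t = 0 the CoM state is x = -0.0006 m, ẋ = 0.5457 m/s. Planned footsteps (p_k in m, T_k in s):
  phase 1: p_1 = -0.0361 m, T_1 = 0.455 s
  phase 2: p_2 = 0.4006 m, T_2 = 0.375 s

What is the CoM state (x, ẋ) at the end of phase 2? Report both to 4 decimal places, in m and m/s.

x = 1.0915, ẋ = 2.6826

phase 1: p=-0.0361, T=0.455, ωT=1.470651, cosh=2.290922, sinh=2.061146; start (x,ẋ)=(-0.000600, 0.545700) → end (x,ẋ)=(0.393216, 1.486658)
phase 2: p=0.4006, T=0.375, ωT=1.212075, cosh=1.829015, sinh=1.531436; start (x,ẋ)=(0.393216, 1.486658) → end (x,ẋ)=(1.091482, 2.682569)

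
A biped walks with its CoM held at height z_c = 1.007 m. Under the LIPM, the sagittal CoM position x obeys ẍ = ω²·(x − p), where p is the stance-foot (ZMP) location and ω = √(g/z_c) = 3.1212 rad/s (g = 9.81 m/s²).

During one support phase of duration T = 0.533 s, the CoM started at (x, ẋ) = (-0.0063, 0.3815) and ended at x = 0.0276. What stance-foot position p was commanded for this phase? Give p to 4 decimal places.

p = 0.1535

ωT = 3.1212·0.533 = 1.663600; cosh(ωT) = 2.733866, sinh(ωT) = 2.544410
x(T) = p + (x₀−p)·cosh(ωT) + (ẋ₀/ω)·sinh(ωT) ⇒ p·(1 − cosh) = x(T) − x₀·cosh − (ẋ₀/ω)·sinh
numerator   = 0.0276 − (-0.0063)·2.733866 − (0.3815/3.1212)·2.544410 = -0.266176
denominator = 1 − 2.733866 = -1.733866
p = -0.266176 / -1.733866 = 0.1535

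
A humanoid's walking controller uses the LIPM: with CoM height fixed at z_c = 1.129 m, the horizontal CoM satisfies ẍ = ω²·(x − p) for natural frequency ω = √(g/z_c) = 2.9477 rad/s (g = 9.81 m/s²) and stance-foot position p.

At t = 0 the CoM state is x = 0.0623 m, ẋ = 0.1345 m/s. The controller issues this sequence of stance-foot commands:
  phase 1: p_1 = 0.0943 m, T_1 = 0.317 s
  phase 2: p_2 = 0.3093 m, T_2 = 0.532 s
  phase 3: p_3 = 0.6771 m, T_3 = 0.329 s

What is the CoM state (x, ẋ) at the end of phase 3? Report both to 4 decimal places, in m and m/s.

x = -1.0281, ẋ = -4.5582

phase 1: p=0.0943, T=0.317, ωT=0.934421, cosh=1.469276, sinh=1.076463; start (x,ẋ)=(0.062300, 0.134500) → end (x,ẋ)=(0.096401, 0.096079)
phase 2: p=0.3093, T=0.532, ωT=1.568176, cosh=2.503158, sinh=2.294733; start (x,ẋ)=(0.096401, 0.096079) → end (x,ẋ)=(-0.148824, -1.199589)
phase 3: p=0.6771, T=0.329, ωT=0.969793, cosh=1.508280, sinh=1.129119; start (x,ẋ)=(-0.148824, -1.199589) → end (x,ẋ)=(-1.028129, -4.558244)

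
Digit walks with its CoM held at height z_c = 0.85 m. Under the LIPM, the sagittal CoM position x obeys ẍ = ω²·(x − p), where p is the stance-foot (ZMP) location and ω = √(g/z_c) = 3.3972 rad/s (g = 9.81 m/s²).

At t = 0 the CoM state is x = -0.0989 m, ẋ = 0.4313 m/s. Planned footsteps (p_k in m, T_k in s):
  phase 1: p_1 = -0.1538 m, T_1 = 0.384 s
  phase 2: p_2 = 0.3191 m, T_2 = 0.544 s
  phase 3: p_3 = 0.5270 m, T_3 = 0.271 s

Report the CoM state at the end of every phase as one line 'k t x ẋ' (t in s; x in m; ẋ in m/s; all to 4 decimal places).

1 0.3840 0.1716 1.1718
2 0.9280 0.9069 2.2603
3 1.1990 1.7824 4.6510

phase 1: p=-0.1538, T=0.384, ωT=1.304525, cosh=1.978619, sinh=1.707318; start (x,ẋ)=(-0.098900, 0.431300) → end (x,ẋ)=(0.171583, 1.171804)
phase 2: p=0.3191, T=0.544, ωT=1.848077, cosh=3.252570, sinh=3.095030; start (x,ẋ)=(0.171583, 1.171804) → end (x,ẋ)=(0.906866, 2.260316)
phase 3: p=0.5270, T=0.271, ωT=0.920641, cosh=1.454582, sinh=1.056318; start (x,ẋ)=(0.906866, 2.260316) → end (x,ẋ)=(1.782365, 4.650975)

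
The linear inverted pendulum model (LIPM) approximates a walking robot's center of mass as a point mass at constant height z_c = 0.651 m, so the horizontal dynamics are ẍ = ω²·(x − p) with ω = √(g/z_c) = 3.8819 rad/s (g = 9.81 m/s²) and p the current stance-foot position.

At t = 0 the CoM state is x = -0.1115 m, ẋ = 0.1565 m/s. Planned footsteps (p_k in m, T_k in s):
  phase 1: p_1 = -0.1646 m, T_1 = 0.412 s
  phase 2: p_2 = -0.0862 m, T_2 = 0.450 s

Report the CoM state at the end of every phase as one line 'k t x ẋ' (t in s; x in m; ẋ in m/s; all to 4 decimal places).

1 0.4120 0.0679 0.8925
2 0.8620 1.0086 4.3011

phase 1: p=-0.1646, T=0.412, ωT=1.599343, cosh=2.575904, sinh=2.373875; start (x,ẋ)=(-0.111500, 0.156500) → end (x,ẋ)=(0.067884, 0.892453)
phase 2: p=-0.0862, T=0.450, ωT=1.746855, cosh=2.955427, sinh=2.781106; start (x,ẋ)=(0.067884, 0.892453) → end (x,ẋ)=(1.008563, 4.301067)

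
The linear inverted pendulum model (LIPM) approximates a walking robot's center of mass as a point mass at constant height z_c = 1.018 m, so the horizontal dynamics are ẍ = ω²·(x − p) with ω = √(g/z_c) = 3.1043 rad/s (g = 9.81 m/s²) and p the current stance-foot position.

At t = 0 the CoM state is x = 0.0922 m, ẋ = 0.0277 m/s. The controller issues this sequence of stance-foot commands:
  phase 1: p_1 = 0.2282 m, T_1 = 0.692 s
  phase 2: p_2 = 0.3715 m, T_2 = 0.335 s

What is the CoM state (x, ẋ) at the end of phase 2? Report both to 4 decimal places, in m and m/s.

x = -1.3999, ẋ = -5.3230

phase 1: p=0.2282, T=0.692, ωT=2.148176, cosh=4.342954, sinh=4.226257; start (x,ẋ)=(0.092200, 0.027700) → end (x,ẋ)=(-0.324730, -1.663962)
phase 2: p=0.3715, T=0.335, ωT=1.039940, cosh=1.591262, sinh=1.237786; start (x,ẋ)=(-0.324730, -1.663962) → end (x,ẋ)=(-1.399861, -5.323037)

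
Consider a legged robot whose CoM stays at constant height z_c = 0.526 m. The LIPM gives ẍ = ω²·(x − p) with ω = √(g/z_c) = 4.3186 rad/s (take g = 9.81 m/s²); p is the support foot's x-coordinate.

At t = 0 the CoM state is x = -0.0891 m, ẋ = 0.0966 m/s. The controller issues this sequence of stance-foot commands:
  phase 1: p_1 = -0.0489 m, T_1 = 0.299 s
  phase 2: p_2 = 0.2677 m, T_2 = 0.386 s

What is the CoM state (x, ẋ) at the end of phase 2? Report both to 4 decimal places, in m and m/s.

phase 1: p=-0.0489, T=0.299, ωT=1.291261, cosh=1.956148, sinh=1.681224; start (x,ẋ)=(-0.089100, 0.096600) → end (x,ẋ)=(-0.089931, -0.102910)
phase 2: p=0.2677, T=0.386, ωT=1.666980, cosh=2.742482, sinh=2.553665; start (x,ẋ)=(-0.089931, -0.102910) → end (x,ẋ)=(-0.773949, -4.226274)

x = -0.7739, ẋ = -4.2263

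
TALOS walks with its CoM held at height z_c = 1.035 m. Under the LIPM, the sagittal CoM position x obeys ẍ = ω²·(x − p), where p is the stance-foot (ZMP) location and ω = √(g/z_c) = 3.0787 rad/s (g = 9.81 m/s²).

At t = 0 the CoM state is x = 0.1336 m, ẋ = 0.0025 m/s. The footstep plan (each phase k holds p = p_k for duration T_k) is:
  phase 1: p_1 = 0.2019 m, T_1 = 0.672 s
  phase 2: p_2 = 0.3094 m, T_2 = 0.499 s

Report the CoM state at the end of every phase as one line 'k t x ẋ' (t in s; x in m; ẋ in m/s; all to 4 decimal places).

phase 1: p=0.2019, T=0.672, ωT=2.068886, cosh=4.021165, sinh=3.894838; start (x,ẋ)=(0.133600, 0.002500) → end (x,ẋ)=(-0.069583, -0.808935)
phase 2: p=0.3094, T=0.499, ωT=1.536271, cosh=2.431206, sinh=2.216024; start (x,ẋ)=(-0.069583, -0.808935) → end (x,ẋ)=(-1.194250, -4.552288)

1 0.6720 -0.0696 -0.8089
2 1.1710 -1.1943 -4.5523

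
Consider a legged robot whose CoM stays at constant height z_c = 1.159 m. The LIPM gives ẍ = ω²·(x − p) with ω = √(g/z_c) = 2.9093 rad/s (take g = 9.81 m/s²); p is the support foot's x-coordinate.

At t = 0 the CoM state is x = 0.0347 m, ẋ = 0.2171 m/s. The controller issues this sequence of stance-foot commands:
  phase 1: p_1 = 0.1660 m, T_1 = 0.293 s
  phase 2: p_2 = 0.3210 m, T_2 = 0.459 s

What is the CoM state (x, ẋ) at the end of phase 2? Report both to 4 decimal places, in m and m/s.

phase 1: p=0.1660, T=0.293, ωT=0.852425, cosh=1.385853, sinh=0.959474; start (x,ẋ)=(0.034700, 0.217100) → end (x,ẋ)=(0.055636, -0.065642)
phase 2: p=0.3210, T=0.459, ωT=1.335369, cosh=2.032229, sinh=1.769168; start (x,ẋ)=(0.055636, -0.065642) → end (x,ẋ)=(-0.258198, -1.499238)

x = -0.2582, ẋ = -1.4992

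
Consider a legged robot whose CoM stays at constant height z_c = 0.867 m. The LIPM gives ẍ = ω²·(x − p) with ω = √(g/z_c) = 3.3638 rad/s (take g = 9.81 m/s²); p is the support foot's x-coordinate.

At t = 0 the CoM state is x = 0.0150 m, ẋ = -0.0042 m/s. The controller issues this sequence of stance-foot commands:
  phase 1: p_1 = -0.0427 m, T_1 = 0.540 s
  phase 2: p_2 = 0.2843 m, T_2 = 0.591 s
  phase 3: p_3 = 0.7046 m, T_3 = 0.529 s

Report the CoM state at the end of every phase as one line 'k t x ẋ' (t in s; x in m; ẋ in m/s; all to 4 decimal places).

phase 1: p=-0.0427, T=0.540, ωT=1.816452, cosh=3.156301, sinh=2.993699; start (x,ẋ)=(0.015000, -0.004200) → end (x,ẋ)=(0.135681, 0.567794)
phase 2: p=0.2843, T=0.591, ωT=1.988006, cosh=3.718964, sinh=3.581996; start (x,ẋ)=(0.135681, 0.567794) → end (x,ẋ)=(0.336215, 0.320875)
phase 3: p=0.7046, T=0.529, ωT=1.779450, cosh=3.047664, sinh=2.878933; start (x,ẋ)=(0.336215, 0.320875) → end (x,ẋ)=(-0.143491, -2.589582)

1 0.5400 0.1357 0.5678
2 1.1310 0.3362 0.3209
3 1.6600 -0.1435 -2.5896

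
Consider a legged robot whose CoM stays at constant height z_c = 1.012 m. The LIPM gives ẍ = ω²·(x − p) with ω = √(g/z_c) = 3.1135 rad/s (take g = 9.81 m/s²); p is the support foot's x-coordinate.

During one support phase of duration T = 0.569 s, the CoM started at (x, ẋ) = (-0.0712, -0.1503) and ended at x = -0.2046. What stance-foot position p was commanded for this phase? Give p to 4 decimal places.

p = -0.0734

ωT = 3.1135·0.569 = 1.771581; cosh(ωT) = 3.025105, sinh(ωT) = 2.855041
x(T) = p + (x₀−p)·cosh(ωT) + (ẋ₀/ω)·sinh(ωT) ⇒ p·(1 − cosh) = x(T) − x₀·cosh − (ẋ₀/ω)·sinh
numerator   = -0.2046 − (-0.0712)·3.025105 − (-0.1503/3.1135)·2.855041 = 0.148611
denominator = 1 − 3.025105 = -2.025105
p = 0.148611 / -2.025105 = -0.0734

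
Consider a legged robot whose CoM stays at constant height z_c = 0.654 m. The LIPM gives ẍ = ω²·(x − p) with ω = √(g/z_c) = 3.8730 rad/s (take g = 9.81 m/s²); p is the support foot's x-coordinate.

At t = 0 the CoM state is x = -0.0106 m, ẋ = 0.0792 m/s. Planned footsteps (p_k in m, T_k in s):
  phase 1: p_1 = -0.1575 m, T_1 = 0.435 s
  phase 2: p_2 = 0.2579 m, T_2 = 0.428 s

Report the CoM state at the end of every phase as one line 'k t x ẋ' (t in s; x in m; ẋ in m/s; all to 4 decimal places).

phase 1: p=-0.1575, T=0.435, ωT=1.684755, cosh=2.788310, sinh=2.602820; start (x,ẋ)=(-0.010600, 0.079200) → end (x,ẋ)=(0.305328, 1.701692)
phase 2: p=0.2579, T=0.428, ωT=1.657644, cosh=2.718761, sinh=2.528174; start (x,ẋ)=(0.305328, 1.701692) → end (x,ẋ)=(1.497658, 5.090896)

1 0.4350 0.3053 1.7017
2 0.8630 1.4977 5.0909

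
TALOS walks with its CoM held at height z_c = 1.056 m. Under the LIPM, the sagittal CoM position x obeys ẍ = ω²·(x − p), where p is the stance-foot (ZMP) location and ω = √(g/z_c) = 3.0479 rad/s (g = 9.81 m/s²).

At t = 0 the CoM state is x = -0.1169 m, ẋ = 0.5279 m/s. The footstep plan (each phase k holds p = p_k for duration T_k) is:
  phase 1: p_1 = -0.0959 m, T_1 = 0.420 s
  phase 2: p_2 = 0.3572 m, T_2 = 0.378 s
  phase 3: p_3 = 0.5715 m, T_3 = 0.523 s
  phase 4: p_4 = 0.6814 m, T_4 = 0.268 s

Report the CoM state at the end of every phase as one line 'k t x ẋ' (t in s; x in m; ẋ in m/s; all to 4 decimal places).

phase 1: p=-0.0959, T=0.420, ωT=1.280118, cosh=1.937534, sinh=1.659530; start (x,ẋ)=(-0.116900, 0.527900) → end (x,ẋ)=(0.150844, 0.916605)
phase 2: p=0.3572, T=0.378, ωT=1.152106, cosh=1.740411, sinh=1.424441; start (x,ẋ)=(0.150844, 0.916605) → end (x,ẋ)=(0.426433, 0.699365)
phase 3: p=0.5715, T=0.523, ωT=1.594052, cosh=2.563379, sinh=2.360278; start (x,ẋ)=(0.426433, 0.699365) → end (x,ẋ)=(0.741223, 0.749141)
phase 4: p=0.6814, T=0.268, ωT=0.816837, cosh=1.352578, sinh=0.910752; start (x,ẋ)=(0.741223, 0.749141) → end (x,ẋ)=(0.986168, 1.179334)

1 0.4200 0.1508 0.9166
2 0.7980 0.4264 0.6994
3 1.3210 0.7412 0.7491
4 1.5890 0.9862 1.1793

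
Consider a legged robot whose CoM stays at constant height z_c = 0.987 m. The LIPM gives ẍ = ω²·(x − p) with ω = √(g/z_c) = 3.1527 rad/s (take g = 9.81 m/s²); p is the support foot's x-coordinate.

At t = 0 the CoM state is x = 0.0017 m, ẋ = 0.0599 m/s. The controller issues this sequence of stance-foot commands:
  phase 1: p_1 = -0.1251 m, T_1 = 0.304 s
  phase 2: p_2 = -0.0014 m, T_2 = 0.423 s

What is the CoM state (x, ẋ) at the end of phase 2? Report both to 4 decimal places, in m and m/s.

phase 1: p=-0.1251, T=0.304, ωT=0.958421, cosh=1.495537, sinh=1.112039; start (x,ẋ)=(0.001700, 0.059900) → end (x,ẋ)=(0.085662, 0.534134)
phase 2: p=-0.0014, T=0.423, ωT=1.333592, cosh=2.029089, sinh=1.765560; start (x,ẋ)=(0.085662, 0.534134) → end (x,ẋ)=(0.474380, 1.568419)

x = 0.4744, ẋ = 1.5684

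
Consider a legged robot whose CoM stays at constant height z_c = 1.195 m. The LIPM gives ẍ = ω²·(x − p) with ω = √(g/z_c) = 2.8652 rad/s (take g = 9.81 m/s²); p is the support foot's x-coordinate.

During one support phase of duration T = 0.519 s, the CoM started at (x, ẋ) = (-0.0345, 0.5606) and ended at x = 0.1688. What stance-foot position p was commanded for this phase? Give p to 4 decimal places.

p = 0.1220

ωT = 2.8652·0.519 = 1.487039; cosh(ωT) = 2.325008, sinh(ωT) = 2.098967
x(T) = p + (x₀−p)·cosh(ωT) + (ẋ₀/ω)·sinh(ωT) ⇒ p·(1 − cosh) = x(T) − x₀·cosh − (ẋ₀/ω)·sinh
numerator   = 0.1688 − (-0.0345)·2.325008 − (0.5606/2.8652)·2.098967 = -0.161667
denominator = 1 − 2.325008 = -1.325008
p = -0.161667 / -1.325008 = 0.1220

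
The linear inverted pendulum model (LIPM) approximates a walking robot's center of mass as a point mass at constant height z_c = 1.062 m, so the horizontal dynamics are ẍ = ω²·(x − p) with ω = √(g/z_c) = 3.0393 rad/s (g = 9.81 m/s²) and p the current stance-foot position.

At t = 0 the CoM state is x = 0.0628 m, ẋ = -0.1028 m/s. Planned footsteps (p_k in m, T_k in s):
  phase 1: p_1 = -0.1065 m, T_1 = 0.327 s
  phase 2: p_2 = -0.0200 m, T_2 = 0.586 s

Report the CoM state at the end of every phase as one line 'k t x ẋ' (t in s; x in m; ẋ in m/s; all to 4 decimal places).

1 0.3270 0.1141 0.4419
2 0.9130 0.8086 2.5242

phase 1: p=-0.1065, T=0.327, ωT=0.993851, cosh=1.535884, sinh=1.165735; start (x,ẋ)=(0.062800, -0.102800) → end (x,ẋ)=(0.114096, 0.441944)
phase 2: p=-0.0200, T=0.586, ωT=1.781030, cosh=3.052215, sinh=2.883751; start (x,ẋ)=(0.114096, 0.441944) → end (x,ẋ)=(0.808615, 2.524202)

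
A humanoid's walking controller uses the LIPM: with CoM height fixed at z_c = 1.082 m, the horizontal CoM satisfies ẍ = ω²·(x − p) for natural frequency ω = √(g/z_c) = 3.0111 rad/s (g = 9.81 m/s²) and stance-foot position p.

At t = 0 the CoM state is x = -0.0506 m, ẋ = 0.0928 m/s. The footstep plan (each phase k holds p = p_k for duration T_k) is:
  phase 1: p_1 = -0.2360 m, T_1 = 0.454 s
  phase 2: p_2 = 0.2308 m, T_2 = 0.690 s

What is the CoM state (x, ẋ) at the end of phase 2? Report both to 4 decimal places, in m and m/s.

phase 1: p=-0.2360, T=0.454, ωT=1.367039, cosh=2.089289, sinh=1.834428; start (x,ẋ)=(-0.050600, 0.092800) → end (x,ẋ)=(0.207890, 1.217970)
phase 2: p=0.2308, T=0.690, ωT=2.077659, cosh=4.055488, sinh=3.930265; start (x,ẋ)=(0.207890, 1.217970) → end (x,ẋ)=(1.727655, 4.668335)

x = 1.7277, ẋ = 4.6683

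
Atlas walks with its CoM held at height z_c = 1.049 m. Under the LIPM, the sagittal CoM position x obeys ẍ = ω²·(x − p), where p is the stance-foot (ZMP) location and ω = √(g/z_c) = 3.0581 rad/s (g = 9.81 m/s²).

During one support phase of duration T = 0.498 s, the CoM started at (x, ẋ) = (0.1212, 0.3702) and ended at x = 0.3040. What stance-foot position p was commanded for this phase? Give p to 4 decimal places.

p = 0.1794

ωT = 3.0581·0.498 = 1.522934; cosh(ωT) = 2.401865, sinh(ωT) = 2.183794
x(T) = p + (x₀−p)·cosh(ωT) + (ẋ₀/ω)·sinh(ωT) ⇒ p·(1 − cosh) = x(T) − x₀·cosh − (ẋ₀/ω)·sinh
numerator   = 0.3040 − (0.1212)·2.401865 − (0.3702/3.0581)·2.183794 = -0.251466
denominator = 1 − 2.401865 = -1.401865
p = -0.251466 / -1.401865 = 0.1794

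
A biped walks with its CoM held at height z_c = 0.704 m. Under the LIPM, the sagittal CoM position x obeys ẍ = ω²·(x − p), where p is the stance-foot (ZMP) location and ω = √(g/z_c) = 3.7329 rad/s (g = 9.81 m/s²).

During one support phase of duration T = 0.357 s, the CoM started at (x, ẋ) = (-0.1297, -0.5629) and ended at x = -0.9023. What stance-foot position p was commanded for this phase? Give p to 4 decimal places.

ωT = 3.7329·0.357 = 1.332645; cosh(ωT) = 2.027419, sinh(ωT) = 1.763640
x(T) = p + (x₀−p)·cosh(ωT) + (ẋ₀/ω)·sinh(ωT) ⇒ p·(1 − cosh) = x(T) − x₀·cosh − (ẋ₀/ω)·sinh
numerator   = -0.9023 − (-0.1297)·2.027419 − (-0.5629/3.7329)·1.763640 = -0.373397
denominator = 1 − 2.027419 = -1.027419
p = -0.373397 / -1.027419 = 0.3634

p = 0.3634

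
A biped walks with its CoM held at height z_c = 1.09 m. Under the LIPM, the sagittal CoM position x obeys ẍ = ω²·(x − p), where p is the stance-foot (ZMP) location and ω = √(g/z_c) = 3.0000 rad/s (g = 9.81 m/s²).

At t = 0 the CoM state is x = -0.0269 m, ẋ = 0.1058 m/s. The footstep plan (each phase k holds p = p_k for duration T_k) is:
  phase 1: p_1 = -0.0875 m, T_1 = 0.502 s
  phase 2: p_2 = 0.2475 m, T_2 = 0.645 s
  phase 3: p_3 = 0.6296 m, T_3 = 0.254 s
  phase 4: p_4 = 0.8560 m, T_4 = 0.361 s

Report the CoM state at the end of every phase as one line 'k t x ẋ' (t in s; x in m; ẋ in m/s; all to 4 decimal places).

phase 1: p=-0.0875, T=0.502, ωT=1.506000, cosh=2.365228, sinh=2.143432; start (x,ẋ)=(-0.026900, 0.105800) → end (x,ẋ)=(0.131425, 0.639917)
phase 2: p=0.2475, T=0.645, ωT=1.935000, cosh=3.534234, sinh=3.389810; start (x,ẋ)=(0.131425, 0.639917) → end (x,ẋ)=(0.560328, 1.081195)
phase 3: p=0.6296, T=0.254, ωT=0.762000, cosh=1.304645, sinh=0.837913; start (x,ẋ)=(0.560328, 1.081195) → end (x,ẋ)=(0.841207, 1.236443)
phase 4: p=0.8560, T=0.361, ωT=1.083000, cosh=1.646053, sinh=1.307474; start (x,ẋ)=(0.841207, 1.236443) → end (x,ẋ)=(1.370522, 1.977226)

1 0.5020 0.1314 0.6399
2 1.1470 0.5603 1.0812
3 1.4010 0.8412 1.2364
4 1.7620 1.3705 1.9772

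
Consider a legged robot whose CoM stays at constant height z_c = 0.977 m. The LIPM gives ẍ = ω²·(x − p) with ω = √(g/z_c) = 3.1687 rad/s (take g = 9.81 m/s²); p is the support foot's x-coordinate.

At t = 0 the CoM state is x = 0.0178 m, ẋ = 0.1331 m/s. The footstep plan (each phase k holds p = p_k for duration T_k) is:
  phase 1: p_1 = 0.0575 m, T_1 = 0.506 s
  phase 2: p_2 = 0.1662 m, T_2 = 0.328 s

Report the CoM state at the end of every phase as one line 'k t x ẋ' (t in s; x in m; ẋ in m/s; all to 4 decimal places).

phase 1: p=0.0575, T=0.506, ωT=1.603362, cosh=2.585466, sinh=2.384247; start (x,ẋ)=(0.017800, 0.133100) → end (x,ẋ)=(0.055006, 0.044193)
phase 2: p=0.1662, T=0.328, ωT=1.039334, cosh=1.590511, sinh=1.236821; start (x,ẋ)=(0.055006, 0.044193) → end (x,ẋ)=(0.006595, -0.365490)

1 0.5060 0.0550 0.0442
2 0.8340 0.0066 -0.3655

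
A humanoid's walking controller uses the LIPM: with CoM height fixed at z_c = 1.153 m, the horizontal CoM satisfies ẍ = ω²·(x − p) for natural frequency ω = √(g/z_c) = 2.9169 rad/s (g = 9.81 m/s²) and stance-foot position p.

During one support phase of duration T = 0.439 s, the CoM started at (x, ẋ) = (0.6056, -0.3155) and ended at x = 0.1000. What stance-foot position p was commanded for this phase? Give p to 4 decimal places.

ωT = 2.9169·0.439 = 1.280519; cosh(ωT) = 1.938200, sinh(ωT) = 1.660307
x(T) = p + (x₀−p)·cosh(ωT) + (ẋ₀/ω)·sinh(ωT) ⇒ p·(1 − cosh) = x(T) − x₀·cosh − (ẋ₀/ω)·sinh
numerator   = 0.1000 − (0.6056)·1.938200 − (-0.3155/2.9169)·1.660307 = -0.894191
denominator = 1 − 1.938200 = -0.938200
p = -0.894191 / -0.938200 = 0.9531

p = 0.9531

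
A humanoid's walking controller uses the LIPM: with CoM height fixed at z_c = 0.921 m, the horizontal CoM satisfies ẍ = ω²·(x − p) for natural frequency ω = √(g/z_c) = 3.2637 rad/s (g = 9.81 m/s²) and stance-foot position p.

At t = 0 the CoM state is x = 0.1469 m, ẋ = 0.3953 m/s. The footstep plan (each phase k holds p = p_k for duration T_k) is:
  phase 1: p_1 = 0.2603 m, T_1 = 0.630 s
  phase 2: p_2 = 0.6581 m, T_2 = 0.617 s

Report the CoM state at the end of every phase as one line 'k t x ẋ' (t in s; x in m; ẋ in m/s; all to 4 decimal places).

phase 1: p=0.2603, T=0.630, ωT=2.056131, cosh=3.971810, sinh=3.843862; start (x,ẋ)=(0.146900, 0.395300) → end (x,ẋ)=(0.275466, 0.147429)
phase 2: p=0.6581, T=0.617, ωT=2.013703, cosh=3.812249, sinh=3.678756; start (x,ẋ)=(0.275466, 0.147429) → end (x,ẋ)=(-0.634417, -4.032001)

1 0.6300 0.2755 0.1474
2 1.2470 -0.6344 -4.0320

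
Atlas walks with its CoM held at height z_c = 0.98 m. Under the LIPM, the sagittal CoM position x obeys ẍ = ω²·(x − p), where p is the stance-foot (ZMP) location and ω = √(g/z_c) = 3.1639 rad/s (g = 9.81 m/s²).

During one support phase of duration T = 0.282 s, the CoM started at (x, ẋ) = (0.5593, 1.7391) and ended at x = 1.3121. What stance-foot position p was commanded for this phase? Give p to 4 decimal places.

ωT = 3.1639·0.282 = 0.892220; cosh(ωT) = 1.425143, sinh(ωT) = 1.015398
x(T) = p + (x₀−p)·cosh(ωT) + (ẋ₀/ω)·sinh(ωT) ⇒ p·(1 − cosh) = x(T) − x₀·cosh − (ẋ₀/ω)·sinh
numerator   = 1.3121 − (0.5593)·1.425143 − (1.7391/3.1639)·1.015398 = -0.043116
denominator = 1 − 1.425143 = -0.425143
p = -0.043116 / -0.425143 = 0.1014

p = 0.1014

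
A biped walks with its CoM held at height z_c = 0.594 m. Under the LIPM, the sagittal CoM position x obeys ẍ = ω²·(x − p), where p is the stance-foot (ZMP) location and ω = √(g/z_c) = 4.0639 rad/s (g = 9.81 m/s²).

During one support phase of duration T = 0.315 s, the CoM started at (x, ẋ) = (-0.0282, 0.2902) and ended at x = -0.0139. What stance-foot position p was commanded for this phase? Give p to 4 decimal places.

p = 0.0829

ωT = 4.0639·0.315 = 1.280129; cosh(ωT) = 1.937552, sinh(ωT) = 1.659550
x(T) = p + (x₀−p)·cosh(ωT) + (ẋ₀/ω)·sinh(ωT) ⇒ p·(1 − cosh) = x(T) − x₀·cosh − (ẋ₀/ω)·sinh
numerator   = -0.0139 − (-0.0282)·1.937552 − (0.2902/4.0639)·1.659550 = -0.077768
denominator = 1 − 1.937552 = -0.937552
p = -0.077768 / -0.937552 = 0.0829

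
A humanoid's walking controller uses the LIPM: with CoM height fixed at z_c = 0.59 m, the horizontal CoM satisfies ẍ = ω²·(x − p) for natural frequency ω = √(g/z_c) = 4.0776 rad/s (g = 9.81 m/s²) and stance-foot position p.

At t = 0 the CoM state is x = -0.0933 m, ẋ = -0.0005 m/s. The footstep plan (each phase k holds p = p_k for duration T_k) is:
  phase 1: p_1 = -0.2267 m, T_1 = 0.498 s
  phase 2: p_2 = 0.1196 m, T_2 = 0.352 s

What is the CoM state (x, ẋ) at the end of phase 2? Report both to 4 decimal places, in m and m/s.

x = 1.4860, ẋ = 5.8907

phase 1: p=-0.2267, T=0.498, ωT=2.030645, cosh=3.875124, sinh=3.743873; start (x,ẋ)=(-0.093300, -0.000500) → end (x,ẋ)=(0.289782, 2.034549)
phase 2: p=0.1196, T=0.352, ωT=1.435315, cosh=2.219505, sinh=1.981464; start (x,ẋ)=(0.289782, 2.034549) → end (x,ẋ)=(1.485987, 5.890701)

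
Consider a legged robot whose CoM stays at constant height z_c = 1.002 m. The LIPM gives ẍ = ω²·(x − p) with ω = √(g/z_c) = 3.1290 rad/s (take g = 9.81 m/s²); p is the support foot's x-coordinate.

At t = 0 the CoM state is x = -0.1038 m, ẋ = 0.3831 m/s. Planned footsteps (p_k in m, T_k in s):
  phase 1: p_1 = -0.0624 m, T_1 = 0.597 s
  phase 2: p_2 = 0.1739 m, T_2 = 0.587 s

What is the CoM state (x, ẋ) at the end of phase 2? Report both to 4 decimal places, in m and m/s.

x = 1.0582, ẋ = 2.8973

phase 1: p=-0.0624, T=0.597, ωT=1.868013, cosh=3.314924, sinh=3.160493; start (x,ẋ)=(-0.103800, 0.383100) → end (x,ẋ)=(0.187318, 0.860535)
phase 2: p=0.1739, T=0.587, ωT=1.836723, cosh=3.217639, sinh=3.058300; start (x,ẋ)=(0.187318, 0.860535) → end (x,ẋ)=(1.058166, 2.897294)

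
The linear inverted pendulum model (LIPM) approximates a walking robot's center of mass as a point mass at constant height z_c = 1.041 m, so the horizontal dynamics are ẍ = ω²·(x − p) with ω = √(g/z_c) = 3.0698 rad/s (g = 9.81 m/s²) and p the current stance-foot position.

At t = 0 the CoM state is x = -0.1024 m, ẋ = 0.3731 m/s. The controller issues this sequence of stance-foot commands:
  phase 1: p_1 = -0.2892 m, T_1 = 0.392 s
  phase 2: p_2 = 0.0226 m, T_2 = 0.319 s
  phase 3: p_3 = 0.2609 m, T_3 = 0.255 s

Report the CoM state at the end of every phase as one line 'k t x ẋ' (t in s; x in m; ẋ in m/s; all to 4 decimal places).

1 0.3920 0.2342 1.5465
2 0.7110 0.9201 3.0919
3 0.9660 2.0040 5.8394

phase 1: p=-0.2892, T=0.392, ωT=1.203362, cosh=1.815740, sinh=1.515557; start (x,ẋ)=(-0.102400, 0.373100) → end (x,ẋ)=(0.234179, 1.546531)
phase 2: p=0.0226, T=0.319, ωT=0.979266, cosh=1.519044, sinh=1.143458; start (x,ẋ)=(0.234179, 1.546531) → end (x,ẋ)=(0.920060, 3.091932)
phase 3: p=0.2609, T=0.255, ωT=0.782799, cosh=1.322356, sinh=0.865231; start (x,ẋ)=(0.920060, 3.091932) → end (x,ẋ)=(2.004012, 5.839419)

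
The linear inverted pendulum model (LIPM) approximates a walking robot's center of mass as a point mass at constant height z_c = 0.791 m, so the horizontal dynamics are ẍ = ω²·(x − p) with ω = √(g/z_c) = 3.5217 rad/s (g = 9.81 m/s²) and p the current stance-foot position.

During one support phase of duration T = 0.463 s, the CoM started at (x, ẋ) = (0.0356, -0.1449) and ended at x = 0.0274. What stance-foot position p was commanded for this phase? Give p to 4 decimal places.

ωT = 3.5217·0.463 = 1.630547; cosh(ωT) = 2.651245, sinh(ωT) = 2.455423
x(T) = p + (x₀−p)·cosh(ωT) + (ẋ₀/ω)·sinh(ωT) ⇒ p·(1 − cosh) = x(T) − x₀·cosh − (ẋ₀/ω)·sinh
numerator   = 0.0274 − (0.0356)·2.651245 − (-0.1449/3.5217)·2.455423 = 0.034044
denominator = 1 − 2.651245 = -1.651245
p = 0.034044 / -1.651245 = -0.0206

p = -0.0206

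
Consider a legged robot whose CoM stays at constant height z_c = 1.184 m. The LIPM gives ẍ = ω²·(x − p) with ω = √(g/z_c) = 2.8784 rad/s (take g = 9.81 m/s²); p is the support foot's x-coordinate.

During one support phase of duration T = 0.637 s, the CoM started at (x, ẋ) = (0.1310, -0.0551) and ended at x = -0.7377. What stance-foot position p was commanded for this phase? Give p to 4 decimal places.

p = 0.4980

ωT = 2.8784·0.637 = 1.833541; cosh(ωT) = 3.207923, sinh(ωT) = 3.048076
x(T) = p + (x₀−p)·cosh(ωT) + (ẋ₀/ω)·sinh(ωT) ⇒ p·(1 − cosh) = x(T) − x₀·cosh − (ẋ₀/ω)·sinh
numerator   = -0.7377 − (0.1310)·3.207923 − (-0.0551/2.8784)·3.048076 = -1.099590
denominator = 1 − 3.207923 = -2.207923
p = -1.099590 / -2.207923 = 0.4980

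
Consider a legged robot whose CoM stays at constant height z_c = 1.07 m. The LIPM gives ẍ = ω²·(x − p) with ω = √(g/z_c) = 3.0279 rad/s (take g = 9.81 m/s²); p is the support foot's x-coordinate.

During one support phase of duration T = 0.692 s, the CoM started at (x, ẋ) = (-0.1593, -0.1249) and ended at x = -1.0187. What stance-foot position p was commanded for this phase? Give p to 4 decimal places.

p = 0.0628

ωT = 3.0279·0.692 = 2.095307; cosh(ωT) = 4.125483, sinh(ωT) = 4.002451
x(T) = p + (x₀−p)·cosh(ωT) + (ẋ₀/ω)·sinh(ωT) ⇒ p·(1 − cosh) = x(T) − x₀·cosh − (ẋ₀/ω)·sinh
numerator   = -1.0187 − (-0.1593)·4.125483 − (-0.1249/3.0279)·4.002451 = -0.196411
denominator = 1 − 4.125483 = -3.125483
p = -0.196411 / -3.125483 = 0.0628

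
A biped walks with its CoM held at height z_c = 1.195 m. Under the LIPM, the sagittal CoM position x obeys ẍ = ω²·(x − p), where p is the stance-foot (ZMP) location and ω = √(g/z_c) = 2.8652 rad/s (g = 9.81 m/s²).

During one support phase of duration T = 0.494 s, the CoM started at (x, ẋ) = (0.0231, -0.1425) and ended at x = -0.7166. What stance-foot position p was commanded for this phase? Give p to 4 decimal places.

p = 0.5681

ωT = 2.8652·0.494 = 1.415409; cosh(ωT) = 2.180498, sinh(ωT) = 1.937672
x(T) = p + (x₀−p)·cosh(ωT) + (ẋ₀/ω)·sinh(ωT) ⇒ p·(1 − cosh) = x(T) − x₀·cosh − (ẋ₀/ω)·sinh
numerator   = -0.7166 − (0.0231)·2.180498 − (-0.1425/2.8652)·1.937672 = -0.670600
denominator = 1 − 2.180498 = -1.180498
p = -0.670600 / -1.180498 = 0.5681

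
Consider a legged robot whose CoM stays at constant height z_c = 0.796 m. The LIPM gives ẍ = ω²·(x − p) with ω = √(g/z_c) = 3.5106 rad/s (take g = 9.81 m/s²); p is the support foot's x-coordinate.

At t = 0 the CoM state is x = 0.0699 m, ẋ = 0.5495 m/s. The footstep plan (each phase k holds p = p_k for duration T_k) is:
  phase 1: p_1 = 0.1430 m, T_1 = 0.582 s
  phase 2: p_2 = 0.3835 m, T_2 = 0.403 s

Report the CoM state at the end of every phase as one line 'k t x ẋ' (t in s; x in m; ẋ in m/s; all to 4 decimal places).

1 0.5820 0.4499 1.1820
2 0.9850 1.1802 3.0275

phase 1: p=0.1430, T=0.582, ωT=2.043169, cosh=3.922319, sinh=3.792702; start (x,ẋ)=(0.069900, 0.549500) → end (x,ẋ)=(0.449935, 1.182013)
phase 2: p=0.3835, T=0.403, ωT=1.414772, cosh=2.179264, sinh=1.936283; start (x,ẋ)=(0.449935, 1.182013) → end (x,ẋ)=(1.180222, 3.027509)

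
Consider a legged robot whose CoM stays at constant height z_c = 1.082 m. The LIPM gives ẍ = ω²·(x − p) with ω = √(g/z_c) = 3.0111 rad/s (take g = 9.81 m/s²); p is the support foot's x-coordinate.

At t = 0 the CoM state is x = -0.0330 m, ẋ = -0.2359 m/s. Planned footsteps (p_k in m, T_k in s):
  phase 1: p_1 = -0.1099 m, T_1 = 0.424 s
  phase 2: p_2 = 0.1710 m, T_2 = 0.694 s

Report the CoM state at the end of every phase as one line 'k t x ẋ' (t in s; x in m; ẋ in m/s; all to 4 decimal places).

1 0.4240 -0.0908 -0.0730
2 1.1180 -0.9998 -3.4369

phase 1: p=-0.1099, T=0.424, ωT=1.276706, cosh=1.931884, sinh=1.652929; start (x,ẋ)=(-0.033000, -0.235900) → end (x,ẋ)=(-0.090834, -0.072990)
phase 2: p=0.1710, T=0.694, ωT=2.089703, cosh=4.103121, sinh=3.979397; start (x,ẋ)=(-0.090834, -0.072990) → end (x,ẋ)=(-0.999799, -3.436879)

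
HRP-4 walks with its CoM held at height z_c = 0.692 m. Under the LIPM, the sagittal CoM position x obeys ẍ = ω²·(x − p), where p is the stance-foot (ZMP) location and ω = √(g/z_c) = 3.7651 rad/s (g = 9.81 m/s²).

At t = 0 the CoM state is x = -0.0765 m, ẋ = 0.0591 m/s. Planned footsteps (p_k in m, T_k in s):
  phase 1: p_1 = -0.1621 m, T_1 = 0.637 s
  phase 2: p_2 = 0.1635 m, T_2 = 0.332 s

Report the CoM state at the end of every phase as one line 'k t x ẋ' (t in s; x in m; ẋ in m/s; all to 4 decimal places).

phase 1: p=-0.1621, T=0.637, ωT=2.398369, cosh=5.548037, sinh=5.457171; start (x,ẋ)=(-0.076500, 0.059100) → end (x,ẋ)=(0.398472, 2.086695)
phase 2: p=0.1635, T=0.332, ωT=1.250013, cosh=1.888445, sinh=1.601944; start (x,ẋ)=(0.398472, 2.086695) → end (x,ẋ)=(1.495062, 5.357838)

1 0.6370 0.3985 2.0867
2 0.9690 1.4951 5.3578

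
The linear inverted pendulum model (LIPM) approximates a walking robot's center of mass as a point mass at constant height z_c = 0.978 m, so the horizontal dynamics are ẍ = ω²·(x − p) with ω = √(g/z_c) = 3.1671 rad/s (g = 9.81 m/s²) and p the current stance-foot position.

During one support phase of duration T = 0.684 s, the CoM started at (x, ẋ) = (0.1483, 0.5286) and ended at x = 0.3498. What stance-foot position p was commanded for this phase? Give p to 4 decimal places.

ωT = 3.1671·0.684 = 2.166296; cosh(ωT) = 4.420254, sinh(ωT) = 4.305653
x(T) = p + (x₀−p)·cosh(ωT) + (ẋ₀/ω)·sinh(ωT) ⇒ p·(1 − cosh) = x(T) − x₀·cosh − (ẋ₀/ω)·sinh
numerator   = 0.3498 − (0.1483)·4.420254 − (0.5286/3.1671)·4.305653 = -1.024352
denominator = 1 − 4.420254 = -3.420254
p = -1.024352 / -3.420254 = 0.2995

p = 0.2995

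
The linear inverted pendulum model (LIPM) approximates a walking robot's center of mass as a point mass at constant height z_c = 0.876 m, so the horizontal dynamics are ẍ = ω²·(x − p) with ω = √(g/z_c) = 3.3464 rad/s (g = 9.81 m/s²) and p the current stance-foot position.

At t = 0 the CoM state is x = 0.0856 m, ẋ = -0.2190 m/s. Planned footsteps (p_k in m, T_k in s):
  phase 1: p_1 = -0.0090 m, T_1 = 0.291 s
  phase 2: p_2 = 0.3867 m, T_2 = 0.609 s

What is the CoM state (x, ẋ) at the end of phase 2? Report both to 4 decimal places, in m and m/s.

phase 1: p=-0.0090, T=0.291, ωT=0.973802, cosh=1.512819, sinh=1.135175; start (x,ẋ)=(0.085600, -0.219000) → end (x,ẋ)=(0.059823, 0.028054)
phase 2: p=0.3867, T=0.609, ωT=2.037958, cosh=3.902606, sinh=3.772312; start (x,ẋ)=(0.059823, 0.028054) → end (x,ẋ)=(-0.857348, -4.016902)

x = -0.8573, ẋ = -4.0169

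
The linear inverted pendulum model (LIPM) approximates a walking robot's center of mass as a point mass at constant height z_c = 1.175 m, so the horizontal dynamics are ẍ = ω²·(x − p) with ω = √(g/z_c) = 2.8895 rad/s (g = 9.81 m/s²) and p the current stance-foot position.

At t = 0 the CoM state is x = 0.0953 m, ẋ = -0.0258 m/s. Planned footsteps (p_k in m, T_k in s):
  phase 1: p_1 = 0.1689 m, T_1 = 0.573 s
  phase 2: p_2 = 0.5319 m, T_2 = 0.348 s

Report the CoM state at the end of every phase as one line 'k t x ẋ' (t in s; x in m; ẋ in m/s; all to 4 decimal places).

1 0.5730 -0.0534 -0.6065
2 0.9210 -0.6235 -2.9418

phase 1: p=0.1689, T=0.573, ωT=1.655683, cosh=2.713810, sinh=2.522848; start (x,ẋ)=(0.095300, -0.025800) → end (x,ẋ)=(-0.053363, -0.606543)
phase 2: p=0.5319, T=0.348, ωT=1.005546, cosh=1.549622, sinh=1.183777; start (x,ẋ)=(-0.053363, -0.606543) → end (x,ẋ)=(-0.623526, -2.941818)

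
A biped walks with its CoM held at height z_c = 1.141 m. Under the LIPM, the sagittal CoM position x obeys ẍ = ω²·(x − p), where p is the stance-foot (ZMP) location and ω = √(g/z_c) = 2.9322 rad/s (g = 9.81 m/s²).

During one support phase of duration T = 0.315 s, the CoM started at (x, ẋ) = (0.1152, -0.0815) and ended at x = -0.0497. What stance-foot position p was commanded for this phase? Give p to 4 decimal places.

ωT = 2.9322·0.315 = 0.923643; cosh(ωT) = 1.457759, sinh(ωT) = 1.060689
x(T) = p + (x₀−p)·cosh(ωT) + (ẋ₀/ω)·sinh(ωT) ⇒ p·(1 − cosh) = x(T) − x₀·cosh − (ẋ₀/ω)·sinh
numerator   = -0.0497 − (0.1152)·1.457759 − (-0.0815/2.9322)·1.060689 = -0.188152
denominator = 1 − 1.457759 = -0.457759
p = -0.188152 / -0.457759 = 0.4110

p = 0.4110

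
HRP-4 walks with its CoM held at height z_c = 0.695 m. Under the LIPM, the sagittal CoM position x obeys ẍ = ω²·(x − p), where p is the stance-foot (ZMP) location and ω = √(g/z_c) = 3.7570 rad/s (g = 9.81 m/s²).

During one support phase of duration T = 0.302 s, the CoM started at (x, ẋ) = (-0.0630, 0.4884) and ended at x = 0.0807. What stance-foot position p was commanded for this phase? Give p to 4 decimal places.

ωT = 3.7570·0.302 = 1.134614; cosh(ωT) = 1.715760, sinh(ωT) = 1.394213
x(T) = p + (x₀−p)·cosh(ωT) + (ẋ₀/ω)·sinh(ωT) ⇒ p·(1 − cosh) = x(T) − x₀·cosh − (ẋ₀/ω)·sinh
numerator   = 0.0807 − (-0.0630)·1.715760 − (0.4884/3.7570)·1.394213 = 0.007549
denominator = 1 − 1.715760 = -0.715760
p = 0.007549 / -0.715760 = -0.0105

p = -0.0105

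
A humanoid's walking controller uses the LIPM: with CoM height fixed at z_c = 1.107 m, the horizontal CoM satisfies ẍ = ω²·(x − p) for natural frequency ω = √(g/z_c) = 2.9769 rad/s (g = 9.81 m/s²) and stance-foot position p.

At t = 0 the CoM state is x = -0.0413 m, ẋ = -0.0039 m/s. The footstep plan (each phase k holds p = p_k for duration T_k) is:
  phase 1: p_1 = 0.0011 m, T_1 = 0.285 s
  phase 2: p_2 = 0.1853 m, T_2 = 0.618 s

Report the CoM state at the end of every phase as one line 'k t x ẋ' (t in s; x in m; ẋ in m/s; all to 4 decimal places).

phase 1: p=0.0011, T=0.285, ωT=0.848416, cosh=1.382019, sinh=0.953926; start (x,ẋ)=(-0.041300, -0.003900) → end (x,ẋ)=(-0.058747, -0.125795)
phase 2: p=0.1853, T=0.618, ωT=1.839724, cosh=3.226832, sinh=3.067970; start (x,ẋ)=(-0.058747, -0.125795) → end (x,ẋ)=(-0.731843, -2.634813)

1 0.2850 -0.0587 -0.1258
2 0.9030 -0.7318 -2.6348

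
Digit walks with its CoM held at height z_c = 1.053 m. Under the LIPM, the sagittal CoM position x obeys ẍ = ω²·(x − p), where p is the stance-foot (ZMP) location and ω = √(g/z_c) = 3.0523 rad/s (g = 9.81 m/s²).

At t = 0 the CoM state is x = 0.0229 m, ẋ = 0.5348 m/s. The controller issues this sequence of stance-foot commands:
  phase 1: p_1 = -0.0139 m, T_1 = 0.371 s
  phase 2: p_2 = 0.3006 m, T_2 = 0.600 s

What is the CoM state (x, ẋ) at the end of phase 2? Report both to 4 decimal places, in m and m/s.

x = 1.3437, ẋ = 3.3593

phase 1: p=-0.0139, T=0.371, ωT=1.132403, cosh=1.712682, sinh=1.390424; start (x,ẋ)=(0.022900, 0.534800) → end (x,ẋ)=(0.292746, 1.072121)
phase 2: p=0.3006, T=0.600, ωT=1.831380, cosh=3.201344, sinh=3.041152; start (x,ẋ)=(0.292746, 1.072121) → end (x,ẋ)=(1.343661, 3.359321)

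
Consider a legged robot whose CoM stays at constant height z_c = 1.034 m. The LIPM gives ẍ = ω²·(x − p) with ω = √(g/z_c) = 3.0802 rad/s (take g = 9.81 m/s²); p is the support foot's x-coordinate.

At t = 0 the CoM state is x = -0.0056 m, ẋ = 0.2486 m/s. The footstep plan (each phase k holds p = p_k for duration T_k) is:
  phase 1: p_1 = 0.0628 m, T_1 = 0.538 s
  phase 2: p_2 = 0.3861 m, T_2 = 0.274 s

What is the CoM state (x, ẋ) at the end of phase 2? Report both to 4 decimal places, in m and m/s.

x = 0.0096, ẋ = -0.6938

phase 1: p=0.0628, T=0.538, ωT=1.657148, cosh=2.717506, sinh=2.526824; start (x,ẋ)=(-0.005600, 0.248600) → end (x,ẋ)=(0.080860, 0.143206)
phase 2: p=0.3861, T=0.274, ωT=0.843975, cosh=1.377795, sinh=0.947797; start (x,ẋ)=(0.080860, 0.143206) → end (x,ẋ)=(0.009608, -0.693810)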